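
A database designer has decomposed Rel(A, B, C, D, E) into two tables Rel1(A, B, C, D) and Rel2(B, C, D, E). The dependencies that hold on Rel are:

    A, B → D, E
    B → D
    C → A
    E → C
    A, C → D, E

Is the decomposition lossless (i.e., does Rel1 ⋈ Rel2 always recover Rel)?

Yes

Common attributes: Rel1 ∩ Rel2 = {B, C, D}.
Closure of {B, C, D}: C → A applies, adding A; A, C → D, E applies, adding E. So (B, C, D)⁺ = {A, B, C, D, E}.
This closure contains every attribute of Rel1, so Rel1 ∩ Rel2 → Rel1. The join is lossless.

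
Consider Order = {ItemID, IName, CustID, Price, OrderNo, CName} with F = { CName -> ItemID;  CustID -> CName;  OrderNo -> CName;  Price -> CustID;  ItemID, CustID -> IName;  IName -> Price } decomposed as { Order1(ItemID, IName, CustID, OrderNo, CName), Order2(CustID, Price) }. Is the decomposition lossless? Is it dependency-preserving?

Lossless test: (CustID)⁺ = {ItemID, IName, CustID, Price, CName}, which contains all of one fragment — lossless.
Dependency preservation: IName → Price is not contained in any single fragment, but the restricted closure of its left-hand side across the fragments still reaches the right-hand side; the remaining FDs each lie inside some fragment. All dependencies are preserved.

lossless and dependency-preserving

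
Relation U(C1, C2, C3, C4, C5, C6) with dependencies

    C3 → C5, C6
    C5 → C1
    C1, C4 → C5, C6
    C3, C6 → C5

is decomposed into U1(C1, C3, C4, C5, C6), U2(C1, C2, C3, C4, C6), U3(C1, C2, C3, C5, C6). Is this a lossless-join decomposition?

Chase test. Columns are C1, C2, C3, C4, C5, C6; row i has aⱼ where attribute j ∈ Ui, else bᵢⱼ.
Initial tableau (one row per fragment):
  row 1: a1 b12 a3 a4 a5 a6
  row 2: a1 a2 a3 a4 b25 a6
  row 3: a1 a2 a3 b34 a5 a6
Rows 1 and 2 agree on C3; apply C3→C5, C6 and equate their C5, C6 entries.
Row 2 is now all distinguished symbols — the join is lossless.

Yes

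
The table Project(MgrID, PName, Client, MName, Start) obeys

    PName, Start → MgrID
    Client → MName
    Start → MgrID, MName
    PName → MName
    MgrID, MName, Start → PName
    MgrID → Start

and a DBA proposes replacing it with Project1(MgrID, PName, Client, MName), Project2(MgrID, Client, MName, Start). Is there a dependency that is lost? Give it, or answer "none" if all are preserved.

none

PName, Start → MgrID: restricted closure across fragments reaches MgrID.
Client → MName lies within Project1.
Start → MgrID, MName lies within Project2.
PName → MName lies within Project1.
MgrID, MName, Start → PName: restricted closure across fragments reaches PName.
MgrID → Start lies within Project2.
Every dependency is enforceable on the fragments, so the decomposition is dependency-preserving.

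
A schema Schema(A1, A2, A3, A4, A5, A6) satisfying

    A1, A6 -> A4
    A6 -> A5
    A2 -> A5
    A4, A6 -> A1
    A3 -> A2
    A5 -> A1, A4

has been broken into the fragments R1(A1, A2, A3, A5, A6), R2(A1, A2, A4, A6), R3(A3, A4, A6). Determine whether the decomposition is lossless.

Yes

Chase test. Columns are A1, A2, A3, A4, A5, A6; row i has aⱼ where attribute j ∈ Ri, else bᵢⱼ.
Initial tableau (one row per fragment):
  row 1: a1 a2 a3 b14 a5 a6
  row 2: a1 a2 b23 a4 b25 a6
  row 3: b31 b32 a3 a4 b35 a6
Rows 1 and 2 agree on A1, A6; apply A1, A6→A4 and equate their A4 entries.
Rows 1 and 2 agree on A6; apply A6→A5 and equate their A5 entries.
Rows 1 and 3 agree on A6; apply A6→A5 and equate their A5 entries.
Rows 1 and 3 agree on A4, A6; apply A4, A6→A1 and equate their A1 entries.
Rows 1 and 3 agree on A3; apply A3→A2 and equate their A2 entries.
Row 1 is now all distinguished symbols — the join is lossless.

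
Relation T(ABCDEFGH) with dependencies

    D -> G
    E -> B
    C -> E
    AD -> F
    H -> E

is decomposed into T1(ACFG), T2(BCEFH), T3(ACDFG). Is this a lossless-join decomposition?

Chase test. Columns are ABCDEFGH; row i has aⱼ where attribute j ∈ Ti, else bᵢⱼ.
Initial tableau (one row per fragment):
  row 1: a1 b12 a3 b14 b15 a6 a7 b18
  row 2: b21 a2 a3 b24 a5 a6 b27 a8
  row 3: a1 b32 a3 a4 b35 a6 a7 b38
Rows 1 and 2 agree on C; apply C→E and equate their E entries.
Rows 1 and 3 agree on C; apply C→E and equate their E entries.
Rows 1 and 2 agree on E; apply E→B and equate their B entries.
Rows 1 and 3 agree on E; apply E→B and equate their B entries.
No row becomes fully distinguished — the join is lossy.

No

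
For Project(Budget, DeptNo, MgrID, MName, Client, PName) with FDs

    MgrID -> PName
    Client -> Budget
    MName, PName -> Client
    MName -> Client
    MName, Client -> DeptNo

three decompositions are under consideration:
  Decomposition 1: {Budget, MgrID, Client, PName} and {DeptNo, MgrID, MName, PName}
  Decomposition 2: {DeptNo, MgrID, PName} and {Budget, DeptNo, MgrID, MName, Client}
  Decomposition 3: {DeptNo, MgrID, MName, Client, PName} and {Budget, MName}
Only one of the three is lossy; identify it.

Decomposition 1: common = {MgrID, PName}, closure = {MgrID, PName} → lossy.
Decomposition 2: common = {DeptNo, MgrID}, closure = {DeptNo, MgrID, PName} → lossless.
Decomposition 3: common = {MName}, closure = {Budget, DeptNo, MName, Client} → lossless.

Decomposition 1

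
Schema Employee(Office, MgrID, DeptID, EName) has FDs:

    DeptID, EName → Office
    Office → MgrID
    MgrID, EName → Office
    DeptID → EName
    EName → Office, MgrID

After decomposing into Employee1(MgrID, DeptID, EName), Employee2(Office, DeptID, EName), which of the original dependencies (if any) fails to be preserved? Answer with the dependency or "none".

Office → MgrID

Check Office → MgrID: no single fragment contains all of {Office, MgrID}, and the restricted closure of {Office} across the fragments never reaches {MgrID}.
DeptID, EName → Office is preserved.
MgrID, EName → Office is preserved.
DeptID → EName is preserved.
EName → Office, MgrID is preserved.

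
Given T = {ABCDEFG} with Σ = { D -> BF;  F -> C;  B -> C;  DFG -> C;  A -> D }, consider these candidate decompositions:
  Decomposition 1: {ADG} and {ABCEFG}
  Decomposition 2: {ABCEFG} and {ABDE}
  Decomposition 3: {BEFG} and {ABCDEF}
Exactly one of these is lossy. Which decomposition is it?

Decomposition 1: common = {AG}, closure = {ABCDFG} → lossless.
Decomposition 2: common = {ABE}, closure = {ABCDEF} → lossless.
Decomposition 3: common = {BEF}, closure = {BCEF} → lossy.

Decomposition 3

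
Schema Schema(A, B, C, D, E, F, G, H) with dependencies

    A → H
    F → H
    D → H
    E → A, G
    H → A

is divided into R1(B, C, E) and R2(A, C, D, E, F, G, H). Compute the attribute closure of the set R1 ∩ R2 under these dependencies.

A, C, E, G, H

R1 ∩ R2 = {C, E}.
E → A, G applies, adding A, G
A → H applies, adding H
Closure: {A, C, E, G, H}.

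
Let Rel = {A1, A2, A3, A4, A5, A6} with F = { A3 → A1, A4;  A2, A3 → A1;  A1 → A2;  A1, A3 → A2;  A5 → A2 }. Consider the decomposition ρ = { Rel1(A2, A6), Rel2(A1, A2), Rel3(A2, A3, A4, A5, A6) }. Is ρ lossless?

Chase test. Columns are A1, A2, A3, A4, A5, A6; row i has aⱼ where attribute j ∈ Reli, else bᵢⱼ.
Initial tableau (one row per fragment):
  row 1: b11 a2 b13 b14 b15 a6
  row 2: a1 a2 b23 b24 b25 b26
  row 3: b31 a2 a3 a4 a5 a6
No row becomes fully distinguished — the join is lossy.

No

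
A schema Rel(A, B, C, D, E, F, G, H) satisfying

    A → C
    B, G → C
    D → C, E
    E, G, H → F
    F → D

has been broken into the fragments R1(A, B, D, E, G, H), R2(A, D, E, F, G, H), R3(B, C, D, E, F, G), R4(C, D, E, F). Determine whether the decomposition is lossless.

Yes

Chase test. Columns are A, B, C, D, E, F, G, H; row i has aⱼ where attribute j ∈ Ri, else bᵢⱼ.
Initial tableau (one row per fragment):
  row 1: a1 a2 b13 a4 a5 b16 a7 a8
  row 2: a1 b22 b23 a4 a5 a6 a7 a8
  row 3: b31 a2 a3 a4 a5 a6 a7 b38
  row 4: b41 b42 a3 a4 a5 a6 b47 b48
Rows 1 and 2 agree on A; apply A→C and equate their C entries.
Rows 1 and 3 agree on B, G; apply B, G→C and equate their C entries.
Rows 1 and 2 agree on E, G, H; apply E, G, H→F and equate their F entries.
Row 1 is now all distinguished symbols — the join is lossless.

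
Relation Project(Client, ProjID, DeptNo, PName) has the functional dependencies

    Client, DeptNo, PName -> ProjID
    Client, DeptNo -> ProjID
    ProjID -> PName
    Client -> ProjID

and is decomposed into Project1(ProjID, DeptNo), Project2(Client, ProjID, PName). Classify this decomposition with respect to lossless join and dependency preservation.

lossy but dependency-preserving

Lossless test: (ProjID)⁺ = {ProjID, PName}, which is a superkey of neither fragment — lossy.
Dependency preservation: Client, DeptNo, PName → ProjID; Client, DeptNo → ProjID are not contained in any single fragment, but the restricted closure of each left-hand side across the fragments still reaches the right-hand side; the remaining FDs each lie inside some fragment. All dependencies are preserved.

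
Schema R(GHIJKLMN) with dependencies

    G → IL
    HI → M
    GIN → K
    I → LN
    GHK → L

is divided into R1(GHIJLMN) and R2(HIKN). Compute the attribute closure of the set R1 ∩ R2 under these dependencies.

HILMN

R1 ∩ R2 = {HIN}.
HI → M applies, adding M
I → LN applies, adding L
Closure: {HILMN}.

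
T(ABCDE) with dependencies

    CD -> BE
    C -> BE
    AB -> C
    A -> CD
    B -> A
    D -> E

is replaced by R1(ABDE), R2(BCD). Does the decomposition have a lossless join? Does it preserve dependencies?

Lossless test: (BD)⁺ = {ABCDE}, which contains all of one fragment — lossless.
Dependency preservation: CD → BE; C → BE; AB → C; A → CD are not contained in any single fragment, but the restricted closure of each left-hand side across the fragments still reaches the right-hand side; the remaining FDs each lie inside some fragment. All dependencies are preserved.

lossless and dependency-preserving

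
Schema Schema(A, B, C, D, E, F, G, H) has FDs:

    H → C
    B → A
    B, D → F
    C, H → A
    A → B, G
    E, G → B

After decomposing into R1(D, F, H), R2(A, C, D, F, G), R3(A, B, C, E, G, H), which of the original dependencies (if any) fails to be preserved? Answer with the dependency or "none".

none

H → C lies within R3.
B → A lies within R3.
B, D → F: restricted closure across fragments reaches F.
C, H → A lies within R3.
A → B, G lies within R3.
E, G → B lies within R3.
Every dependency is enforceable on the fragments, so the decomposition is dependency-preserving.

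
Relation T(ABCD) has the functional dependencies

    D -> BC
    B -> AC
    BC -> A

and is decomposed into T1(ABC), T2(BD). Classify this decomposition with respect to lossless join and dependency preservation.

lossless and dependency-preserving

Lossless test: (B)⁺ = {ABC}, which contains all of one fragment — lossless.
Dependency preservation: D → BC is not contained in any single fragment, but the restricted closure of its left-hand side across the fragments still reaches the right-hand side; the remaining FDs each lie inside some fragment. All dependencies are preserved.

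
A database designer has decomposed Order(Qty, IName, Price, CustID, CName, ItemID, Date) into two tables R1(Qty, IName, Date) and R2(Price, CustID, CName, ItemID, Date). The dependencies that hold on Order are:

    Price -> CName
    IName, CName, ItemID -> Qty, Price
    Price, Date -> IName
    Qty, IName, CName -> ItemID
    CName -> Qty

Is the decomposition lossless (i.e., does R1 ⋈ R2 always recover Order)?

No

Common attributes: R1 ∩ R2 = {Date}.
No dependency enlarges {Date}, so (Date)⁺ = {Date}.
The closure contains neither all of R1 = {Qty, IName, Date} nor all of R2 = {Price, CustID, CName, ItemID, Date}, so the common attributes are not a superkey of either fragment. The join is lossy.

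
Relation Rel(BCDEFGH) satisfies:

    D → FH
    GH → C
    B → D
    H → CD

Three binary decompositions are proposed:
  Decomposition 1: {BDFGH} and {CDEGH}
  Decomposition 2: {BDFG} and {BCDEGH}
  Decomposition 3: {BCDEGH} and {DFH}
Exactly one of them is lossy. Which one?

Decomposition 1

Decomposition 1: common = {DGH}, closure = {CDFGH} → lossy.
Decomposition 2: common = {BDG}, closure = {BCDFGH} → lossless.
Decomposition 3: common = {DH}, closure = {CDFH} → lossless.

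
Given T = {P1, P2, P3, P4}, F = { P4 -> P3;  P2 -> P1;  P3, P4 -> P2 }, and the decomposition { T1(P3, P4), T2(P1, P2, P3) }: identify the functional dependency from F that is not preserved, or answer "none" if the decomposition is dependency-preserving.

P3, P4 -> P2

Check P3, P4 → P2: no single fragment contains all of {P2, P3, P4}, and the restricted closure of {P3, P4} across the fragments never reaches {P2}.
P4 → P3 is preserved.
P2 → P1 is preserved.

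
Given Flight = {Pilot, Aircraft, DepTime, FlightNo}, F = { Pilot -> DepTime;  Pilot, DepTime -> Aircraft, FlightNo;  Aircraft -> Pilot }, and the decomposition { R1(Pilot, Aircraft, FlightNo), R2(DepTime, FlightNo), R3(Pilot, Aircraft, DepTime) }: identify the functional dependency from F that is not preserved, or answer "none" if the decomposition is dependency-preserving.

Pilot → DepTime lies within R3.
Pilot, DepTime → Aircraft, FlightNo: restricted closure across fragments reaches Aircraft, FlightNo.
Aircraft → Pilot lies within R1.
Every dependency is enforceable on the fragments, so the decomposition is dependency-preserving.

none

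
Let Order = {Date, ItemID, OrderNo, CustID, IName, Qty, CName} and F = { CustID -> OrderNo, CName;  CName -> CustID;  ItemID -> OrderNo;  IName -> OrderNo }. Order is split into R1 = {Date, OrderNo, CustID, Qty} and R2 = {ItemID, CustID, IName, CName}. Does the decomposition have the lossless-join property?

Common attributes: R1 ∩ R2 = {CustID}.
Closure of {CustID}: CustID → OrderNo, CName applies, adding OrderNo, CName. So (CustID)⁺ = {OrderNo, CustID, CName}.
The closure contains neither all of R1 = {Date, OrderNo, CustID, Qty} nor all of R2 = {ItemID, CustID, IName, CName}, so the common attributes are not a superkey of either fragment. The join is lossy.

No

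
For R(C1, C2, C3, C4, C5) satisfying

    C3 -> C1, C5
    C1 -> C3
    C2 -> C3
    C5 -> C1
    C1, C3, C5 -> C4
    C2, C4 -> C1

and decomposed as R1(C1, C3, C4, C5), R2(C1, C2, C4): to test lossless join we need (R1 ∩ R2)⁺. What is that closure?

R1 ∩ R2 = {C1, C4}.
C1 → C3 applies, adding C3
C3 → C1, C5 applies, adding C5
Closure: {C1, C3, C4, C5}.

C1, C3, C4, C5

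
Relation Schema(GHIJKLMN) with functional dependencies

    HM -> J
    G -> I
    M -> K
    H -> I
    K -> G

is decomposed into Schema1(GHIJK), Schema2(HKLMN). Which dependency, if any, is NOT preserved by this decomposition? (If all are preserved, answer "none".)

HM -> J

Check HM → J: no single fragment contains all of {HJM}, and the restricted closure of {HM} across the fragments never reaches {J}.
G → I is preserved.
M → K is preserved.
H → I is preserved.
K → G is preserved.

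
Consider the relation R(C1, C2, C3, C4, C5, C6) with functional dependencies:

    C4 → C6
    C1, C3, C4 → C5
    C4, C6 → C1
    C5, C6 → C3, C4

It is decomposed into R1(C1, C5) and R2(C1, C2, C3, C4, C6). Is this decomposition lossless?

Common attributes: R1 ∩ R2 = {C1}.
No dependency enlarges {C1}, so (C1)⁺ = {C1}.
The closure contains neither all of R1 = {C1, C5} nor all of R2 = {C1, C2, C3, C4, C6}, so the common attributes are not a superkey of either fragment. The join is lossy.

No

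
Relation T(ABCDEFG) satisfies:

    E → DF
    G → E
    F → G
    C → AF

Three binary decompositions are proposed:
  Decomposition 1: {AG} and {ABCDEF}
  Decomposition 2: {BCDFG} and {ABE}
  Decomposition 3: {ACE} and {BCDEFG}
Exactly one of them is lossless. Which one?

Decomposition 3

Decomposition 1: common = {A}, closure = {A} → lossy.
Decomposition 2: common = {B}, closure = {B} → lossy.
Decomposition 3: common = {CE}, closure = {ACDEFG} → lossless.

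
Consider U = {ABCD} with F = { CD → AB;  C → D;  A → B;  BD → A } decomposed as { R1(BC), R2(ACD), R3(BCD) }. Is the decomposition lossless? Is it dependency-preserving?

Lossless test (chase): Rows 2 and 3 agree on CD; apply CD→AB and equate their AB entries. Rows 1 and 2 agree on C; apply C→D and equate their D entries. Rows 1 and 2 agree on BD; apply BD→A and equate their A entries. Row 1 is now all distinguished symbols — the join is lossless.
Dependency preservation: the restricted closure of {A} across the fragments never reaches {B}, so A → B cannot be enforced without a join — not preserved.

lossless but not dependency-preserving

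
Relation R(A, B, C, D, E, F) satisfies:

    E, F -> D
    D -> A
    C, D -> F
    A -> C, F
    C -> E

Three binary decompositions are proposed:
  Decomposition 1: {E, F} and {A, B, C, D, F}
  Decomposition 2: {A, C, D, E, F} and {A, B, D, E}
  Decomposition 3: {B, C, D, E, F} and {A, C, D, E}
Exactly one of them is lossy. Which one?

Decomposition 1

Decomposition 1: common = {F}, closure = {F} → lossy.
Decomposition 2: common = {A, D, E}, closure = {A, C, D, E, F} → lossless.
Decomposition 3: common = {C, D, E}, closure = {A, C, D, E, F} → lossless.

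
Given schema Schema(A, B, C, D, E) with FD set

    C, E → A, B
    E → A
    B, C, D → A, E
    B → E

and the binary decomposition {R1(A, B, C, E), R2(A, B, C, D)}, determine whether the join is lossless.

Common attributes: R1 ∩ R2 = {A, B, C}.
Closure of {A, B, C}: B → E applies, adding E. So (A, B, C)⁺ = {A, B, C, E}.
This closure contains every attribute of R1, so R1 ∩ R2 → R1. The join is lossless.

Yes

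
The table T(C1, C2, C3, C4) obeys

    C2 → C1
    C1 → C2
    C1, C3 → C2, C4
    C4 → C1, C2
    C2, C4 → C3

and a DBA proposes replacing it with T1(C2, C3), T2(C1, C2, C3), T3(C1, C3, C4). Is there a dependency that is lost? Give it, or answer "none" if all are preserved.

none

C2 → C1 lies within T2.
C1 → C2 lies within T2.
C1, C3 → C2, C4: restricted closure across fragments reaches C2, C4.
C4 → C1, C2: restricted closure across fragments reaches C1, C2.
C2, C4 → C3: restricted closure across fragments reaches C3.
Every dependency is enforceable on the fragments, so the decomposition is dependency-preserving.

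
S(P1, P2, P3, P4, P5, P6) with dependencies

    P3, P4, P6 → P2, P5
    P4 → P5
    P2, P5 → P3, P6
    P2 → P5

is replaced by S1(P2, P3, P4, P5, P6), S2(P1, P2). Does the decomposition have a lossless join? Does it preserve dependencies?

lossy but dependency-preserving

Lossless test: (P2)⁺ = {P2, P3, P5, P6}, which is a superkey of neither fragment — lossy.
Dependency preservation: every FD's attributes lie within a single fragment, so each can be enforced locally — preserved.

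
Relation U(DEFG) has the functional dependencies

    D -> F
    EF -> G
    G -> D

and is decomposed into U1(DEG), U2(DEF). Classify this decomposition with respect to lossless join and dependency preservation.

lossless and dependency-preserving

Lossless test: (DE)⁺ = {DEFG}, which contains all of one fragment — lossless.
Dependency preservation: EF → G is not contained in any single fragment, but the restricted closure of its left-hand side across the fragments still reaches the right-hand side; the remaining FDs each lie inside some fragment. All dependencies are preserved.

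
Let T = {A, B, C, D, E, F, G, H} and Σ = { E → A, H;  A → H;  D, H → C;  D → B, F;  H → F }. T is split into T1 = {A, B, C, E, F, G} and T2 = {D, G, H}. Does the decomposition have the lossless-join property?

Common attributes: T1 ∩ T2 = {G}.
No dependency enlarges {G}, so (G)⁺ = {G}.
The closure contains neither all of T1 = {A, B, C, E, F, G} nor all of T2 = {D, G, H}, so the common attributes are not a superkey of either fragment. The join is lossy.

No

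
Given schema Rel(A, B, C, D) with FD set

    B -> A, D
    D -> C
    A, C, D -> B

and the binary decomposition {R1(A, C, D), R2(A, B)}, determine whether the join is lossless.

Common attributes: R1 ∩ R2 = {A}.
No dependency enlarges {A}, so (A)⁺ = {A}.
The closure contains neither all of R1 = {A, C, D} nor all of R2 = {A, B}, so the common attributes are not a superkey of either fragment. The join is lossy.

No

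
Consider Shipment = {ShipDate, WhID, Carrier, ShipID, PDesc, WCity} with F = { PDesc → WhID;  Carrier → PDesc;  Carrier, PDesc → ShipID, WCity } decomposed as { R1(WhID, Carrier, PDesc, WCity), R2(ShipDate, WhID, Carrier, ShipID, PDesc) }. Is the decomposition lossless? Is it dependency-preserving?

Lossless test: (WhID, Carrier, PDesc)⁺ = {WhID, Carrier, ShipID, PDesc, WCity}, which contains all of one fragment — lossless.
Dependency preservation: Carrier, PDesc → ShipID, WCity is not contained in any single fragment, but the restricted closure of its left-hand side across the fragments still reaches the right-hand side; the remaining FDs each lie inside some fragment. All dependencies are preserved.

lossless and dependency-preserving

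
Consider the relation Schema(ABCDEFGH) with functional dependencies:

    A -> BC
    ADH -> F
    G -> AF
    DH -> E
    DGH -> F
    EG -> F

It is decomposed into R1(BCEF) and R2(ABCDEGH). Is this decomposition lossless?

Common attributes: R1 ∩ R2 = {BCE}.
No dependency enlarges {BCE}, so (BCE)⁺ = {BCE}.
The closure contains neither all of R1 = {BCEF} nor all of R2 = {ABCDEGH}, so the common attributes are not a superkey of either fragment. The join is lossy.

No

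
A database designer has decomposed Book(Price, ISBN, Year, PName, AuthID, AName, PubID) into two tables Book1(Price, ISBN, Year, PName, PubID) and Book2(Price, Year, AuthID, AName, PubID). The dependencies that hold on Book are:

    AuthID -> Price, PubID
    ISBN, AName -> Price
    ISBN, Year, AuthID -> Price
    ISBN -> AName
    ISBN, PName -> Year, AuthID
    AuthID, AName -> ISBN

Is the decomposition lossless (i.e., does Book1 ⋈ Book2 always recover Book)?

Common attributes: Book1 ∩ Book2 = {Price, Year, PubID}.
No dependency enlarges {Price, Year, PubID}, so (Price, Year, PubID)⁺ = {Price, Year, PubID}.
The closure contains neither all of Book1 = {Price, ISBN, Year, PName, PubID} nor all of Book2 = {Price, Year, AuthID, AName, PubID}, so the common attributes are not a superkey of either fragment. The join is lossy.

No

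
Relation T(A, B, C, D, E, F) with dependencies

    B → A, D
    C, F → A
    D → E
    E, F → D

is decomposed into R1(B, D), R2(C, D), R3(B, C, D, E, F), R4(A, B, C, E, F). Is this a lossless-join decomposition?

Chase test. Columns are A, B, C, D, E, F; row i has aⱼ where attribute j ∈ Ri, else bᵢⱼ.
Initial tableau (one row per fragment):
  row 1: b11 a2 b13 a4 b15 b16
  row 2: b21 b22 a3 a4 b25 b26
  row 3: b31 a2 a3 a4 a5 a6
  row 4: a1 a2 a3 b44 a5 a6
Rows 1 and 3 agree on B; apply B→A, D and equate their A, D entries.
Rows 1 and 4 agree on B; apply B→A, D and equate their A, D entries.
Rows 1 and 2 agree on D; apply D→E and equate their E entries.
Rows 1 and 3 agree on D; apply D→E and equate their E entries.
Row 3 is now all distinguished symbols — the join is lossless.

Yes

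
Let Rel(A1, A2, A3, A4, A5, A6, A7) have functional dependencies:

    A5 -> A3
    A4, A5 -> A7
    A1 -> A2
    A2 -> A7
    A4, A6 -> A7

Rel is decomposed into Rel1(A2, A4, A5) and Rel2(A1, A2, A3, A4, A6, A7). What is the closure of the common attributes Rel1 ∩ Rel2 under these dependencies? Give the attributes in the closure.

Rel1 ∩ Rel2 = {A2, A4}.
A2 → A7 applies, adding A7
Closure: {A2, A4, A7}.

A2, A4, A7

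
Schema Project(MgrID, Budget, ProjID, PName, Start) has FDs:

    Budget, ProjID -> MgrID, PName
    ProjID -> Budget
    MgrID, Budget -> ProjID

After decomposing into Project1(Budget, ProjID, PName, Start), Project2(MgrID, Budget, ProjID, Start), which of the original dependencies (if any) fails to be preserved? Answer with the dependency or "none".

Budget, ProjID → MgrID, PName: restricted closure across fragments reaches MgrID, PName.
ProjID → Budget lies within Project1.
MgrID, Budget → ProjID lies within Project2.
Every dependency is enforceable on the fragments, so the decomposition is dependency-preserving.

none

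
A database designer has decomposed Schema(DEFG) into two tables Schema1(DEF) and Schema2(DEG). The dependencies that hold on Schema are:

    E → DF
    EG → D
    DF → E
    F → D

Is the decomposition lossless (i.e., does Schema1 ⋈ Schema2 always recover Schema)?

Common attributes: Schema1 ∩ Schema2 = {DE}.
Closure of {DE}: E → DF applies, adding F. So (DE)⁺ = {DEF}.
This closure contains every attribute of Schema1, so Schema1 ∩ Schema2 → Schema1. The join is lossless.

Yes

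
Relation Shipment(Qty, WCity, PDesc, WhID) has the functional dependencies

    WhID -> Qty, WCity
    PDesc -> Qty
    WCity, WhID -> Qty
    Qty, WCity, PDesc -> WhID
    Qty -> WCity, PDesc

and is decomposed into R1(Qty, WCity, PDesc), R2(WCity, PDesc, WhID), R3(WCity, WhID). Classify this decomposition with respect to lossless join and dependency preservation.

Lossless test (chase): Rows 2 and 3 agree on WhID; apply WhID→Qty, WCity and equate their Qty, WCity entries. Rows 1 and 2 agree on PDesc; apply PDesc→Qty and equate their Qty entries. Rows 1 and 2 agree on Qty, WCity, PDesc; apply Qty, WCity, PDesc→WhID and equate their WhID entries. Rows 1 and 3 agree on Qty; apply Qty→WCity, PDesc and equate their WCity, PDesc entries. Row 1 is now all distinguished symbols — the join is lossless.
Dependency preservation: WhID → Qty, WCity; WCity, WhID → Qty; Qty, WCity, PDesc → WhID are not contained in any single fragment, but the restricted closure of each left-hand side across the fragments still reaches the right-hand side; the remaining FDs each lie inside some fragment. All dependencies are preserved.

lossless and dependency-preserving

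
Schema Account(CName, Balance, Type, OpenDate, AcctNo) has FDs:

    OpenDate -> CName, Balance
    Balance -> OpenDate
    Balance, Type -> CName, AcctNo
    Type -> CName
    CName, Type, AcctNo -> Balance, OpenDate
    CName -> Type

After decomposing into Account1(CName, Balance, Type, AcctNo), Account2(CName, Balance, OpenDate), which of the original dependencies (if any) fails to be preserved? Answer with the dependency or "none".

OpenDate → CName, Balance lies within Account2.
Balance → OpenDate lies within Account2.
Balance, Type → CName, AcctNo lies within Account1.
Type → CName lies within Account1.
CName, Type, AcctNo → Balance, OpenDate: restricted closure across fragments reaches Balance, OpenDate.
CName → Type lies within Account1.
Every dependency is enforceable on the fragments, so the decomposition is dependency-preserving.

none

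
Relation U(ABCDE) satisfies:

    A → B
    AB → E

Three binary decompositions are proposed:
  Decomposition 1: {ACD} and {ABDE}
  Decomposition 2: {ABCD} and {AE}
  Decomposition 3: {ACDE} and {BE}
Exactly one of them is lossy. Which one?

Decomposition 1: common = {AD}, closure = {ABDE} → lossless.
Decomposition 2: common = {A}, closure = {ABE} → lossless.
Decomposition 3: common = {E}, closure = {E} → lossy.

Decomposition 3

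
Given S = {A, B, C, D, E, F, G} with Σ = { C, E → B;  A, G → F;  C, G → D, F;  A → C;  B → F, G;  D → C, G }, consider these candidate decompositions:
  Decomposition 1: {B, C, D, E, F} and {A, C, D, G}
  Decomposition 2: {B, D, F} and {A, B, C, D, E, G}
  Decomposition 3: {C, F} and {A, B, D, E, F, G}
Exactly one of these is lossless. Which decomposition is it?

Decomposition 1: common = {C, D}, closure = {C, D, F, G} → lossy.
Decomposition 2: common = {B, D}, closure = {B, C, D, F, G} → lossless.
Decomposition 3: common = {F}, closure = {F} → lossy.

Decomposition 2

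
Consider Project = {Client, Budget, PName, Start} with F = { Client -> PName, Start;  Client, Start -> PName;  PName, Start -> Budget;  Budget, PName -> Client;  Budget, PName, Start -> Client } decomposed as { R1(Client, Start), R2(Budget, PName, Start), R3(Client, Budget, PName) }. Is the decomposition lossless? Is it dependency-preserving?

lossless and dependency-preserving

Lossless test (chase): Rows 1 and 3 agree on Client; apply Client→PName, Start and equate their PName, Start entries. Rows 1 and 2 agree on PName, Start; apply PName, Start→Budget and equate their Budget entries. Rows 1 and 2 agree on Budget, PName; apply Budget, PName→Client and equate their Client entries. Row 1 is now all distinguished symbols — the join is lossless.
Dependency preservation: Client → PName, Start; Client, Start → PName; Budget, PName, Start → Client are not contained in any single fragment, but the restricted closure of each left-hand side across the fragments still reaches the right-hand side; the remaining FDs each lie inside some fragment. All dependencies are preserved.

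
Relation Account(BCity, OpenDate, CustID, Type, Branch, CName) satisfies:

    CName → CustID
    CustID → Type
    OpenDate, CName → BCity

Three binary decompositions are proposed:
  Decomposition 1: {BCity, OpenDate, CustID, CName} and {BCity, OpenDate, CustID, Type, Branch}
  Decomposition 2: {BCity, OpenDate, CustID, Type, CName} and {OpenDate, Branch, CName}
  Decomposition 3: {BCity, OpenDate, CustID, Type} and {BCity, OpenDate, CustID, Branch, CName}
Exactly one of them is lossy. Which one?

Decomposition 1: common = {BCity, OpenDate, CustID}, closure = {BCity, OpenDate, CustID, Type} → lossy.
Decomposition 2: common = {OpenDate, CName}, closure = {BCity, OpenDate, CustID, Type, CName} → lossless.
Decomposition 3: common = {BCity, OpenDate, CustID}, closure = {BCity, OpenDate, CustID, Type} → lossless.

Decomposition 1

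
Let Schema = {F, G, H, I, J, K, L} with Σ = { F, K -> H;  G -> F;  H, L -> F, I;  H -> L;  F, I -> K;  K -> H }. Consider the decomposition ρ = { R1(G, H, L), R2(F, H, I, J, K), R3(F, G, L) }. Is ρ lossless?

Chase test. Columns are F, G, H, I, J, K, L; row i has aⱼ where attribute j ∈ Ri, else bᵢⱼ.
Initial tableau (one row per fragment):
  row 1: b11 a2 a3 b14 b15 b16 a7
  row 2: a1 b22 a3 a4 a5 a6 b27
  row 3: a1 a2 b33 b34 b35 b36 a7
Rows 1 and 3 agree on G; apply G→F and equate their F entries.
Rows 1 and 2 agree on H; apply H→L and equate their L entries.
Rows 1 and 2 agree on H, L; apply H, L→F, I and equate their F, I entries.
Rows 1 and 2 agree on F, I; apply F, I→K and equate their K entries.
No row becomes fully distinguished — the join is lossy.

No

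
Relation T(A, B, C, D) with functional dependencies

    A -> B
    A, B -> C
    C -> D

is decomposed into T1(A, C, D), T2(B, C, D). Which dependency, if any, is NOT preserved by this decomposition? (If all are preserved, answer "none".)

Check A → B: no single fragment contains all of {A, B}, and the restricted closure of {A} across the fragments never reaches {B}.
A, B → C is preserved.
C → D is preserved.

A -> B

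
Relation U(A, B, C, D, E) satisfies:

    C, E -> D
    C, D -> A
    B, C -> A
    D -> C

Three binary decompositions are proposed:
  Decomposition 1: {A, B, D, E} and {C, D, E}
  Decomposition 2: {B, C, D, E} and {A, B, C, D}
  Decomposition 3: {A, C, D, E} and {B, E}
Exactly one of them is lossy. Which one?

Decomposition 3

Decomposition 1: common = {D, E}, closure = {A, C, D, E} → lossless.
Decomposition 2: common = {B, C, D}, closure = {A, B, C, D} → lossless.
Decomposition 3: common = {E}, closure = {E} → lossy.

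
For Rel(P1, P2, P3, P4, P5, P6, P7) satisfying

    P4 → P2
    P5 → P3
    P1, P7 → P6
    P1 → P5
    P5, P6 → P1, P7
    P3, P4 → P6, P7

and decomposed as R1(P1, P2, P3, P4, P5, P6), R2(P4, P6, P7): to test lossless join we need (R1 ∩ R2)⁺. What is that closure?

P2, P4, P6

R1 ∩ R2 = {P4, P6}.
P4 → P2 applies, adding P2
Closure: {P2, P4, P6}.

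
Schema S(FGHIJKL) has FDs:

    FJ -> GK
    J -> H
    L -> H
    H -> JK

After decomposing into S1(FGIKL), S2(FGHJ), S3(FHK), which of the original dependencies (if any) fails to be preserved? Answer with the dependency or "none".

L -> H

Check L → H: no single fragment contains all of {HL}, and the restricted closure of {L} across the fragments never reaches {H}.
FJ → GK is preserved.
J → H is preserved.
H → JK is preserved.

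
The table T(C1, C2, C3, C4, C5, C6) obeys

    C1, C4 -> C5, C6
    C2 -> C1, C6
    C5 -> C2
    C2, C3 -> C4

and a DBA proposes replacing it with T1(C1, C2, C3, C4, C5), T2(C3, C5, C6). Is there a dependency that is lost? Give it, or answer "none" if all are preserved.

C2 -> C1, C6

Check C2 → C1, C6: no single fragment contains all of {C1, C2, C6}, and the restricted closure of {C2} across the fragments never reaches {C1, C6}.
C1, C4 → C5, C6 is preserved.
C5 → C2 is preserved.
C2, C3 → C4 is preserved.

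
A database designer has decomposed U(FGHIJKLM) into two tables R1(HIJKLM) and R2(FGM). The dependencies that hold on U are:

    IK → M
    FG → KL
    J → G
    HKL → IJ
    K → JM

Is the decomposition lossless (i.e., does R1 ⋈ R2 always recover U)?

No

Common attributes: R1 ∩ R2 = {M}.
No dependency enlarges {M}, so (M)⁺ = {M}.
The closure contains neither all of R1 = {HIJKLM} nor all of R2 = {FGM}, so the common attributes are not a superkey of either fragment. The join is lossy.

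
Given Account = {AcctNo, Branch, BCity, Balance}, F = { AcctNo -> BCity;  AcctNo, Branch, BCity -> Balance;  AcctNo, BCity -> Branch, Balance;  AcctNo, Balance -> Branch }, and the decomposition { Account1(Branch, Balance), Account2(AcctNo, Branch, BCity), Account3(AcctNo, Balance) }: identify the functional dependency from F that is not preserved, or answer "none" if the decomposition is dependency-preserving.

AcctNo → BCity lies within Account2.
AcctNo, Branch, BCity → Balance: restricted closure across fragments reaches Balance.
AcctNo, BCity → Branch, Balance: restricted closure across fragments reaches Branch, Balance.
AcctNo, Balance → Branch: restricted closure across fragments reaches Branch.
Every dependency is enforceable on the fragments, so the decomposition is dependency-preserving.

none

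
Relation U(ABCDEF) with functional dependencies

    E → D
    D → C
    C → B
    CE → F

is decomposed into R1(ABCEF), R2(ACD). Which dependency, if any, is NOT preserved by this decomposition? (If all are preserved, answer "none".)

Check E → D: no single fragment contains all of {DE}, and the restricted closure of {E} across the fragments never reaches {D}.
D → C is preserved.
C → B is preserved.
CE → F is preserved.

E → D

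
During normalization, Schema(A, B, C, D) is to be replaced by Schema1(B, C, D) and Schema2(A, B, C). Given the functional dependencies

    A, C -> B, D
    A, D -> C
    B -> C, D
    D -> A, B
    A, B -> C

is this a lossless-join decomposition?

Common attributes: Schema1 ∩ Schema2 = {B, C}.
Closure of {B, C}: B → C, D applies, adding D; D → A, B applies, adding A. So (B, C)⁺ = {A, B, C, D}.
This closure contains every attribute of Schema1, so Schema1 ∩ Schema2 → Schema1. The join is lossless.

Yes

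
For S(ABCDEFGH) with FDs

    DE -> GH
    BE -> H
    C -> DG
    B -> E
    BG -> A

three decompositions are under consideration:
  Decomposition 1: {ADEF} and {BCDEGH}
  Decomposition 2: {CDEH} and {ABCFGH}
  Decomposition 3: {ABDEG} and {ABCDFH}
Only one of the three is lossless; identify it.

Decomposition 3

Decomposition 1: common = {DE}, closure = {DEGH} → lossy.
Decomposition 2: common = {CH}, closure = {CDGH} → lossy.
Decomposition 3: common = {ABD}, closure = {ABDEGH} → lossless.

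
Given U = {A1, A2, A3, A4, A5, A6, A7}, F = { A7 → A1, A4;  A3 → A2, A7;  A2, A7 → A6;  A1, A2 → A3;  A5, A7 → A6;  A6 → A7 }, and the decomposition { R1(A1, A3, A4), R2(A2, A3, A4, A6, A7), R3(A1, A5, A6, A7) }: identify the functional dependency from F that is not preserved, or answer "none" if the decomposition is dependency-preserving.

Check A1, A2 → A3: no single fragment contains all of {A1, A2, A3}, and the restricted closure of {A1, A2} across the fragments never reaches {A3}.
A7 → A1, A4 is preserved.
A3 → A2, A7 is preserved.
A2, A7 → A6 is preserved.
A5, A7 → A6 is preserved.
A6 → A7 is preserved.

A1, A2 → A3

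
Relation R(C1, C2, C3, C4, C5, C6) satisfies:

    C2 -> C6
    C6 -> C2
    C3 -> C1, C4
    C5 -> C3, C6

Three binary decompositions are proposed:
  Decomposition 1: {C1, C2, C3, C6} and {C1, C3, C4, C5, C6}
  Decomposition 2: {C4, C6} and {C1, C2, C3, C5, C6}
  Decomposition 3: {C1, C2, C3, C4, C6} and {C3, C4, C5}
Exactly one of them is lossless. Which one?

Decomposition 1: common = {C1, C3, C6}, closure = {C1, C2, C3, C4, C6} → lossless.
Decomposition 2: common = {C6}, closure = {C2, C6} → lossy.
Decomposition 3: common = {C3, C4}, closure = {C1, C3, C4} → lossy.

Decomposition 1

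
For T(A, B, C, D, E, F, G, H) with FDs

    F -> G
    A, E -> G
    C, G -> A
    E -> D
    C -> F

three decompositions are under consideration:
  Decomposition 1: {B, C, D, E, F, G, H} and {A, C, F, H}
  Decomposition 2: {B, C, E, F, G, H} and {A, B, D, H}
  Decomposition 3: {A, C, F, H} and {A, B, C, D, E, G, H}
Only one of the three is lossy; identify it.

Decomposition 2

Decomposition 1: common = {C, F, H}, closure = {A, C, F, G, H} → lossless.
Decomposition 2: common = {B, H}, closure = {B, H} → lossy.
Decomposition 3: common = {A, C, H}, closure = {A, C, F, G, H} → lossless.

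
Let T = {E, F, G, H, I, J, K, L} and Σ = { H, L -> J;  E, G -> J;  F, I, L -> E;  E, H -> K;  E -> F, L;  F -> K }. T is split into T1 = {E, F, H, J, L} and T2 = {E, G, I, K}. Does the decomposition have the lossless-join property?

Common attributes: T1 ∩ T2 = {E}.
Closure of {E}: E → F, L applies, adding F, L; F → K applies, adding K. So (E)⁺ = {E, F, K, L}.
The closure contains neither all of T1 = {E, F, H, J, L} nor all of T2 = {E, G, I, K}, so the common attributes are not a superkey of either fragment. The join is lossy.

No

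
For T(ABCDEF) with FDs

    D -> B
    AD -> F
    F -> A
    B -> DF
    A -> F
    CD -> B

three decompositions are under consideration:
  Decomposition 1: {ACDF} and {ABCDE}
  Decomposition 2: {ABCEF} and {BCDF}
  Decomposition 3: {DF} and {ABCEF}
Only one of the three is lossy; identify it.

Decomposition 1: common = {ACD}, closure = {ABCDF} → lossless.
Decomposition 2: common = {BCF}, closure = {ABCDF} → lossless.
Decomposition 3: common = {F}, closure = {AF} → lossy.

Decomposition 3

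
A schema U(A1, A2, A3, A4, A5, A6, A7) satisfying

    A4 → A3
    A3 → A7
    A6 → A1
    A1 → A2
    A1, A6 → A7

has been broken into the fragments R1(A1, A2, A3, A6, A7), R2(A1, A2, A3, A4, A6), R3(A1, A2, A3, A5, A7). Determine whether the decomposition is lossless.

Chase test. Columns are A1, A2, A3, A4, A5, A6, A7; row i has aⱼ where attribute j ∈ Ri, else bᵢⱼ.
Initial tableau (one row per fragment):
  row 1: a1 a2 a3 b14 b15 a6 a7
  row 2: a1 a2 a3 a4 b25 a6 b27
  row 3: a1 a2 a3 b34 a5 b36 a7
Rows 1 and 2 agree on A3; apply A3→A7 and equate their A7 entries.
No row becomes fully distinguished — the join is lossy.

No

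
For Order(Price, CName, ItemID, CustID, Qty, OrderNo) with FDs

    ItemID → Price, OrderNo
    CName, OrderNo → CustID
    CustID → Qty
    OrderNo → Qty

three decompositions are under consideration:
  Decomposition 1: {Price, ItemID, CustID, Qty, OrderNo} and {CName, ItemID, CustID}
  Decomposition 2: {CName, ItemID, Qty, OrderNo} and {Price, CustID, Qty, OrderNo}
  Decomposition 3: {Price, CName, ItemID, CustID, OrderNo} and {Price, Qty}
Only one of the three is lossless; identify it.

Decomposition 1

Decomposition 1: common = {ItemID, CustID}, closure = {Price, ItemID, CustID, Qty, OrderNo} → lossless.
Decomposition 2: common = {Qty, OrderNo}, closure = {Qty, OrderNo} → lossy.
Decomposition 3: common = {Price}, closure = {Price} → lossy.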